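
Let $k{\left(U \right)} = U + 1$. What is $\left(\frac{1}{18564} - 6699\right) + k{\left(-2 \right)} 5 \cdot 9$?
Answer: $- \frac{125195615}{18564} \approx -6744.0$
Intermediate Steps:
$k{\left(U \right)} = 1 + U$
$\left(\frac{1}{18564} - 6699\right) + k{\left(-2 \right)} 5 \cdot 9 = \left(\frac{1}{18564} - 6699\right) + \left(1 - 2\right) 5 \cdot 9 = \left(\frac{1}{18564} - 6699\right) + \left(-1\right) 5 \cdot 9 = - \frac{124360235}{18564} - 45 = - \frac{125195615}{18564}$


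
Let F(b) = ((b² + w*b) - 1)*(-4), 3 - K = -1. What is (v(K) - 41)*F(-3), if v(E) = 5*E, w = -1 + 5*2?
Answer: -1596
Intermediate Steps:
K = 4 (K = 3 - 1*(-1) = 3 + 1 = 4)
w = 9 (w = -1 + 10 = 9)
F(b) = 4 - 36*b - 4*b² (F(b) = ((b² + 9*b) - 1)*(-4) = (-1 + b² + 9*b)*(-4) = 4 - 36*b - 4*b²)
(v(K) - 41)*F(-3) = (5*4 - 41)*(4 - 36*(-3) - 4*(-3)²) = (20 - 41)*(4 + 108 - 4*9) = -21*(4 + 108 - 36) = -21*76 = -1596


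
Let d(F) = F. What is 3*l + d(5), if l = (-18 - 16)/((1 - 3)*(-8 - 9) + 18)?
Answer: 79/26 ≈ 3.0385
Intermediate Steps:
l = -17/26 (l = -34/(-2*(-17) + 18) = -34/(34 + 18) = -34/52 = -34*1/52 = -17/26 ≈ -0.65385)
3*l + d(5) = 3*(-17/26) + 5 = -51/26 + 5 = 79/26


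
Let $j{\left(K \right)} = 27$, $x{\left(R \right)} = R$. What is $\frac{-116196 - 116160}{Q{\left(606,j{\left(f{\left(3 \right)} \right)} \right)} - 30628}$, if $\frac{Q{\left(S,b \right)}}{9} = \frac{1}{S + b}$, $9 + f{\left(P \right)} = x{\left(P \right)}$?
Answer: $\frac{49027116}{6462505} \approx 7.5864$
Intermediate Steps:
$f{\left(P \right)} = -9 + P$
$Q{\left(S,b \right)} = \frac{9}{S + b}$
$\frac{-116196 - 116160}{Q{\left(606,j{\left(f{\left(3 \right)} \right)} \right)} - 30628} = \frac{-116196 - 116160}{\frac{9}{606 + 27} - 30628} = - \frac{232356}{\frac{9}{633} - 30628} = - \frac{232356}{9 \cdot \frac{1}{633} - 30628} = - \frac{232356}{\frac{3}{211} - 30628} = - \frac{232356}{- \frac{6462505}{211}} = \left(-232356\right) \left(- \frac{211}{6462505}\right) = \frac{49027116}{6462505}$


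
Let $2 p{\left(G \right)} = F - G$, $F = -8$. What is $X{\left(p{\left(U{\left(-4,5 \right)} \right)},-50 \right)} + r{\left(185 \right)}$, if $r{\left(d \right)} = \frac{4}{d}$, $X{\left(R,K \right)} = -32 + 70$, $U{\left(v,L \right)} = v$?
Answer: $\frac{7034}{185} \approx 38.022$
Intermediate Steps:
$p{\left(G \right)} = -4 - \frac{G}{2}$ ($p{\left(G \right)} = \frac{-8 - G}{2} = -4 - \frac{G}{2}$)
$X{\left(R,K \right)} = 38$
$X{\left(p{\left(U{\left(-4,5 \right)} \right)},-50 \right)} + r{\left(185 \right)} = 38 + \frac{4}{185} = \frac{7034}{185}$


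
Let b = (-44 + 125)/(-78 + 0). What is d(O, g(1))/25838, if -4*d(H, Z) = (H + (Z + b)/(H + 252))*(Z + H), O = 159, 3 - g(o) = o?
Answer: -273554939/1104419472 ≈ -0.24769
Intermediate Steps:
b = -27/26 (b = 81/(-78) = 81*(-1/78) = -27/26 ≈ -1.0385)
g(o) = 3 - o
d(H, Z) = -(H + Z)*(H + (-27/26 + Z)/(252 + H))/4 (d(H, Z) = -(H + (Z - 27/26)/(H + 252))*(Z + H)/4 = -(H + (-27/26 + Z)/(252 + H))*(H + Z)/4 = -(H + Z)*(H + (-27/26 + Z)/(252 + H))/4)
d(O, g(1))/25838 = ((-6552*159**2 - 26*159**3 - 26*(3 - 1*1)**2 + 27*159 + 27*(3 - 1*1) - 6578*159*(3 - 1*1) - 26*(3 - 1*1)*159**2)/(104*(252 + 159)))/25838 = ((1/104)*(-6552*25281 - 26*4019679 - 26*(3 - 1)**2 + 4293 + 27*(3 - 1) - 6578*159*(3 - 1) - 26*(3 - 1)*25281)/411)*(1/25838) = ((1/104)*(1/411)*(-165641112 - 104511654 - 26*2**2 + 4293 + 27*2 - 6578*159*2 - 26*2*25281))*(1/25838) = ((1/104)*(1/411)*(-165641112 - 104511654 - 26*4 + 4293 + 54 - 2091804 - 1314612))*(1/25838) = ((1/104)*(1/411)*(-165641112 - 104511654 - 104 + 4293 + 54 - 2091804 - 1314612))*(1/25838) = ((1/104)*(1/411)*(-273554939))*(1/25838) = -273554939/42744*1/25838 = -273554939/1104419472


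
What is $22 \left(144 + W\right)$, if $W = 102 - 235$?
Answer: $242$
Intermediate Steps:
$W = -133$ ($W = 102 - 235 = -133$)
$22 \left(144 + W\right) = 22 \left(144 - 133\right) = 22 \cdot 11 = 242$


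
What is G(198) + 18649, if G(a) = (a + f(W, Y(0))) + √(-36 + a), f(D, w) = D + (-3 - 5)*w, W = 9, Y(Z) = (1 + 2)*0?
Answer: 18856 + 9*√2 ≈ 18869.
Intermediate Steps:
Y(Z) = 0 (Y(Z) = 3*0 = 0)
f(D, w) = D - 8*w
G(a) = 9 + a + √(-36 + a) (G(a) = (a + (9 - 8*0)) + √(-36 + a) = (a + (9 + 0)) + √(-36 + a) = (a + 9) + √(-36 + a) = (9 + a) + √(-36 + a) = 9 + a + √(-36 + a))
G(198) + 18649 = (9 + 198 + √(-36 + 198)) + 18649 = (9 + 198 + √162) + 18649 = (9 + 198 + 9*√2) + 18649 = (207 + 9*√2) + 18649 = 18856 + 9*√2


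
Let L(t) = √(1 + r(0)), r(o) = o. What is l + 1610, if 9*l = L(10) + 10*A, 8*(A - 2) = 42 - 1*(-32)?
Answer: 29207/18 ≈ 1622.6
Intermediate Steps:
L(t) = 1 (L(t) = √(1 + 0) = √1 = 1)
A = 45/4 (A = 2 + (42 - 1*(-32))/8 = 2 + (42 + 32)/8 = 2 + (⅛)*74 = 2 + 37/4 = 45/4 ≈ 11.250)
l = 227/18 (l = (1 + 10*(45/4))/9 = (1 + 225/2)/9 = (⅑)*(227/2) = 227/18 ≈ 12.611)
l + 1610 = 227/18 + 1610 = 29207/18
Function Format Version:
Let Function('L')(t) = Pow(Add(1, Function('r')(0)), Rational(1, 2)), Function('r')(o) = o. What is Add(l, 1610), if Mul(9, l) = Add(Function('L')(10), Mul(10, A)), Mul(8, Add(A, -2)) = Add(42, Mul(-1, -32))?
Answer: Rational(29207, 18) ≈ 1622.6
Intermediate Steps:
Function('L')(t) = 1 (Function('L')(t) = Pow(Add(1, 0), Rational(1, 2)) = Pow(1, Rational(1, 2)) = 1)
A = Rational(45, 4) (A = Add(2, Mul(Rational(1, 8), Add(42, Mul(-1, -32)))) = Add(2, Mul(Rational(1, 8), Add(42, 32))) = Add(2, Mul(Rational(1, 8), 74)) = Add(2, Rational(37, 4)) = Rational(45, 4) ≈ 11.250)
l = Rational(227, 18) (l = Mul(Rational(1, 9), Add(1, Mul(10, Rational(45, 4)))) = Mul(Rational(1, 9), Add(1, Rational(225, 2))) = Mul(Rational(1, 9), Rational(227, 2)) = Rational(227, 18) ≈ 12.611)
Add(l, 1610) = Add(Rational(227, 18), 1610) = Rational(29207, 18)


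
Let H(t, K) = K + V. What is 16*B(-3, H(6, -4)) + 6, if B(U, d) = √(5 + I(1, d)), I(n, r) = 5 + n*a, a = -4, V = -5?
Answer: 6 + 16*√6 ≈ 45.192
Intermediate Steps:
H(t, K) = -5 + K (H(t, K) = K - 5 = -5 + K)
I(n, r) = 5 - 4*n (I(n, r) = 5 + n*(-4) = 5 - 4*n)
B(U, d) = √6 (B(U, d) = √(5 + (5 - 4*1)) = √(5 + (5 - 4)) = √(5 + 1) = √6)
16*B(-3, H(6, -4)) + 6 = 16*√6 + 6 = 6 + 16*√6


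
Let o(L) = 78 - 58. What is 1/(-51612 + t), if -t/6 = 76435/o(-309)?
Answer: -2/149085 ≈ -1.3415e-5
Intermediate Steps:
o(L) = 20
t = -45861/2 (t = -458610/20 = -6*15287/4 = -45861/2 ≈ -22931.)
1/(-51612 + t) = 1/(-51612 - 45861/2) = 1/(-149085/2) = -2/149085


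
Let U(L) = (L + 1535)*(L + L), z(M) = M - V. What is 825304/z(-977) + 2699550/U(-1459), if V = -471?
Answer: -46097997443/28053652 ≈ -1643.2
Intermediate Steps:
z(M) = 471 + M (z(M) = M - 1*(-471) = M + 471 = 471 + M)
U(L) = 2*L*(1535 + L) (U(L) = (1535 + L)*(2*L) = 2*L*(1535 + L))
825304/z(-977) + 2699550/U(-1459) = 825304/(471 - 977) + 2699550/((2*(-1459)*(1535 - 1459))) = 825304/(-506) + 2699550/((2*(-1459)*76)) = 825304*(-1/506) + 2699550/(-221768) = -412652/253 + 2699550*(-1/221768) = -412652/253 - 1349775/110884 = -46097997443/28053652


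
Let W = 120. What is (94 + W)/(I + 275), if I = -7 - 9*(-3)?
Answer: 214/295 ≈ 0.72542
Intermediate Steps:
I = 20 (I = -7 + 27 = 20)
(94 + W)/(I + 275) = (94 + 120)/(20 + 275) = 214/295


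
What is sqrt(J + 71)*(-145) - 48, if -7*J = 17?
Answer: -48 - 580*sqrt(210)/7 ≈ -1248.7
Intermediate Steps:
J = -17/7 (J = -1/7*17 = -17/7 ≈ -2.4286)
sqrt(J + 71)*(-145) - 48 = sqrt(-17/7 + 71)*(-145) - 48 = sqrt(480/7)*(-145) - 48 = (4*sqrt(210)/7)*(-145) - 48 = -580*sqrt(210)/7 - 48 = -48 - 580*sqrt(210)/7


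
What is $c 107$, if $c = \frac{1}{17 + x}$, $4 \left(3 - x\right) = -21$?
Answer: $\frac{428}{101} \approx 4.2376$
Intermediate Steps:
$x = \frac{33}{4}$ ($x = 3 - - \frac{21}{4} = 3 + \frac{21}{4} = \frac{33}{4} \approx 8.25$)
$c = \frac{4}{101}$ ($c = \frac{1}{17 + \frac{33}{4}} = \frac{1}{\frac{101}{4}} = \frac{4}{101} \approx 0.039604$)
$c 107 = \frac{4}{101} \cdot 107 = \frac{428}{101}$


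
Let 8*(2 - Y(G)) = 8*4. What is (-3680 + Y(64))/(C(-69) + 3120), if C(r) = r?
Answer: -3682/3051 ≈ -1.2068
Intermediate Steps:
Y(G) = -2 (Y(G) = 2 - 4 = -2)
(-3680 + Y(64))/(C(-69) + 3120) = (-3680 - 2)/(-69 + 3120) = -3682/3051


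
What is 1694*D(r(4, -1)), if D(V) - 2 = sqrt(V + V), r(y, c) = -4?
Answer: 3388 + 3388*I*sqrt(2) ≈ 3388.0 + 4791.4*I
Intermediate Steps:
D(V) = 2 + sqrt(2)*sqrt(V) (D(V) = 2 + sqrt(V + V) = 2 + sqrt(2*V) = 2 + sqrt(2)*sqrt(V))
1694*D(r(4, -1)) = 1694*(2 + sqrt(2)*sqrt(-4)) = 1694*(2 + sqrt(2)*(2*I)) = 1694*(2 + 2*I*sqrt(2)) = 3388 + 3388*I*sqrt(2)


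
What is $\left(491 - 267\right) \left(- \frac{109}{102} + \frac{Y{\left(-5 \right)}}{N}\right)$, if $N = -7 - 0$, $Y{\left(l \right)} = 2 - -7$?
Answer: $- \frac{26896}{51} \approx -527.37$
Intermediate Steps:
$Y{\left(l \right)} = 9$ ($Y{\left(l \right)} = 2 + 7 = 9$)
$N = -7$ ($N = -7 + 0 = -7$)
$\left(491 - 267\right) \left(- \frac{109}{102} + \frac{Y{\left(-5 \right)}}{N}\right) = \left(491 - 267\right) \left(- \frac{109}{102} + \frac{9}{-7}\right) = 224 \left(\left(-109\right) \frac{1}{102} + 9 \left(- \frac{1}{7}\right)\right) = 224 \left(- \frac{109}{102} - \frac{9}{7}\right) = 224 \left(- \frac{1681}{714}\right) = - \frac{26896}{51}$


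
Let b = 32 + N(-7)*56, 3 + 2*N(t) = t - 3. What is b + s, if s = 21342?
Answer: 21010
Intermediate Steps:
N(t) = -3 + t/2 (N(t) = -3/2 + (t - 3)/2 = -3/2 + (-3 + t)/2 = -3/2 + (-3/2 + t/2) = -3 + t/2)
b = -332 (b = 32 + (-3 + (½)*(-7))*56 = 32 + (-3 - 7/2)*56 = 32 - 13/2*56 = 32 - 364 = -332)
b + s = -332 + 21342 = 21010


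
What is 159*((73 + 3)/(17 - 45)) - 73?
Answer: -3532/7 ≈ -504.57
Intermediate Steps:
159*((73 + 3)/(17 - 45)) - 73 = 159*(76/(-28)) - 73 = 159*(76*(-1/28)) - 73 = 159*(-19/7) - 73 = -3021/7 - 73 = -3532/7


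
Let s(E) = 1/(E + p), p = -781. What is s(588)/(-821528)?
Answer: 1/158554904 ≈ 6.3070e-9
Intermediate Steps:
s(E) = 1/(-781 + E) (s(E) = 1/(E - 781) = 1/(-781 + E))
s(588)/(-821528) = 1/((-781 + 588)*(-821528)) = -1/821528/(-193) = -1/193*(-1/821528) = 1/158554904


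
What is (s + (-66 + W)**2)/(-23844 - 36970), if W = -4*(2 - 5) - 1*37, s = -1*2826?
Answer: -5455/60814 ≈ -0.089700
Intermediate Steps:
s = -2826
W = -25 (W = -4*(-3) - 37 = 12 - 37 = -25)
(s + (-66 + W)**2)/(-23844 - 36970) = (-2826 + (-66 - 25)**2)/(-23844 - 36970) = (-2826 + (-91)**2)/(-60814) = (-2826 + 8281)*(-1/60814) = 5455*(-1/60814) = -5455/60814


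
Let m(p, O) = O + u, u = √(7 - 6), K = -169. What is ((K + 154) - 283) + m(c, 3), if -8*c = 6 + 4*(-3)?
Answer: -294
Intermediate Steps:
c = ¾ (c = -(6 + 4*(-3))/8 = -(6 - 12)/8 = -⅛*(-6) = ¾ ≈ 0.75000)
u = 1 (u = √1 = 1)
m(p, O) = 1 + O (m(p, O) = O + 1 = 1 + O)
((K + 154) - 283) + m(c, 3) = ((-169 + 154) - 283) + (1 + 3) = (-15 - 283) + 4 = -298 + 4 = -294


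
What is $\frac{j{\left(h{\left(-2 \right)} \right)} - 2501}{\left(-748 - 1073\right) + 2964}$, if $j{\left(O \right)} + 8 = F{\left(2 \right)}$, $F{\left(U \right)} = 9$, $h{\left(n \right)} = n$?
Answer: $- \frac{2500}{1143} \approx -2.1872$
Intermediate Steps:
$j{\left(O \right)} = 1$ ($j{\left(O \right)} = -8 + 9 = 1$)
$\frac{j{\left(h{\left(-2 \right)} \right)} - 2501}{\left(-748 - 1073\right) + 2964} = \frac{1 - 2501}{\left(-748 - 1073\right) + 2964} = - \frac{2500}{-1821 + 2964} = - \frac{2500}{1143}$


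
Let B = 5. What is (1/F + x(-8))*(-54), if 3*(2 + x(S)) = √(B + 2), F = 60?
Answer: 1071/10 - 18*√7 ≈ 59.477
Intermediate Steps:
x(S) = -2 + √7/3 (x(S) = -2 + √(5 + 2)/3 = -2 + √7/3)
(1/F + x(-8))*(-54) = (1/60 + (-2 + √7/3))*(-54) = (-119/60 + √7/3)*(-54) = 1071/10 - 18*√7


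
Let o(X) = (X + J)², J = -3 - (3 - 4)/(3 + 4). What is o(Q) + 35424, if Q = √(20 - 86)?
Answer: 1732942/49 - 40*I*√66/7 ≈ 35366.0 - 46.423*I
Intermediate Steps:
Q = I*√66 (Q = √(-66) = I*√66 ≈ 8.124*I)
J = -20/7 (J = -3 - (-1)/7 = -3 - 1*(-⅐) = -3 + ⅐ = -20/7 ≈ -2.8571)
o(X) = (-20/7 + X)² (o(X) = (X - 20/7)² = (-20/7 + X)²)
o(Q) + 35424 = (-20 + 7*(I*√66))²/49 + 35424 = (-20 + 7*I*√66)²/49 + 35424 = 35424 + (-20 + 7*I*√66)²/49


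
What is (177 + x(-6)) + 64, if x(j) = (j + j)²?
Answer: 385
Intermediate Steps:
x(j) = 4*j² (x(j) = (2*j)² = 4*j²)
(177 + x(-6)) + 64 = (177 + 4*(-6)²) + 64 = (177 + 4*36) + 64 = (177 + 144) + 64 = 321 + 64 = 385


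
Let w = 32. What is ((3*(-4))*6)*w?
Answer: -2304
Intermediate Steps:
((3*(-4))*6)*w = ((3*(-4))*6)*32 = -12*6*32 = -72*32 = -2304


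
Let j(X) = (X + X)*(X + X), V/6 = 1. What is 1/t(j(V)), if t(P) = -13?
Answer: -1/13 ≈ -0.076923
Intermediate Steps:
V = 6 (V = 6*1 = 6)
j(X) = 4*X**2 (j(X) = (2*X)*(2*X) = 4*X**2)
1/t(j(V)) = 1/(-13) = -1/13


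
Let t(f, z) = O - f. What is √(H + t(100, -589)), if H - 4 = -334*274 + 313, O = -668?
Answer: I*√91967 ≈ 303.26*I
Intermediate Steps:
H = -91199 (H = 4 + (-334*274 + 313) = 4 + (-91516 + 313) = 4 - 91203 = -91199)
t(f, z) = -668 - f
√(H + t(100, -589)) = √(-91199 + (-668 - 1*100)) = √(-91199 + (-668 - 100)) = √(-91199 - 768) = √(-91967) = I*√91967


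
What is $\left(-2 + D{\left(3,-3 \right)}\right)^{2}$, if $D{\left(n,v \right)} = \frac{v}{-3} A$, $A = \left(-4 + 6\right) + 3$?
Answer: $9$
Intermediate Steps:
$A = 5$ ($A = 2 + 3 = 5$)
$D{\left(n,v \right)} = - \frac{5 v}{3}$ ($D{\left(n,v \right)} = \frac{v}{-3} \cdot 5 = v \left(- \frac{1}{3}\right) 5 = - \frac{v}{3} \cdot 5 = - \frac{5 v}{3}$)
$\left(-2 + D{\left(3,-3 \right)}\right)^{2} = \left(-2 - -5\right)^{2} = \left(-2 + 5\right)^{2} = 3^{2} = 9$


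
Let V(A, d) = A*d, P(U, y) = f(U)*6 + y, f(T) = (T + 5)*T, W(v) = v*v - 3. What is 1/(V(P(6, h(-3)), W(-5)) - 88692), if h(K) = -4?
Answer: -1/80068 ≈ -1.2489e-5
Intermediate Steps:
W(v) = -3 + v**2 (W(v) = v**2 - 3 = -3 + v**2)
f(T) = T*(5 + T) (f(T) = (5 + T)*T = T*(5 + T))
P(U, y) = y + 6*U*(5 + U) (P(U, y) = (U*(5 + U))*6 + y = 6*U*(5 + U) + y = y + 6*U*(5 + U))
1/(V(P(6, h(-3)), W(-5)) - 88692) = 1/((-4 + 6*6*(5 + 6))*(-3 + (-5)**2) - 88692) = 1/((-4 + 6*6*11)*(-3 + 25) - 88692) = 1/((-4 + 396)*22 - 88692) = 1/(392*22 - 88692) = 1/(8624 - 88692) = 1/(-80068) = -1/80068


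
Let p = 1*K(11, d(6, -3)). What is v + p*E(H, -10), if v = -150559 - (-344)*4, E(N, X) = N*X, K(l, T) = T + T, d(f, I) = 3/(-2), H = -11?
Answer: -149513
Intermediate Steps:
d(f, I) = -3/2 (d(f, I) = 3*(-½) = -3/2)
K(l, T) = 2*T
p = -3 (p = 1*(2*(-3/2)) = 1*(-3) = -3)
v = -149183 (v = -150559 - 1*(-1376) = -150559 + 1376 = -149183)
v + p*E(H, -10) = -149183 - (-33)*(-10) = -149183 - 3*110 = -149183 - 330 = -149513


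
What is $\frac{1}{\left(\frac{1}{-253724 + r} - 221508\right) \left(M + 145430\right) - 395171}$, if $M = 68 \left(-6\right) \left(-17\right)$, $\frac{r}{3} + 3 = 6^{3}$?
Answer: $- \frac{253085}{8541791632262781} \approx -2.9629 \cdot 10^{-11}$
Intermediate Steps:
$r = 639$ ($r = -9 + 3 \cdot 6^{3} = -9 + 3 \cdot 216 = -9 + 648 = 639$)
$M = 6936$ ($M = \left(-408\right) \left(-17\right) = 6936$)
$\frac{1}{\left(\frac{1}{-253724 + r} - 221508\right) \left(M + 145430\right) - 395171} = \frac{1}{\left(\frac{1}{-253724 + 639} - 221508\right) \left(6936 + 145430\right) - 395171} = \frac{1}{\left(\frac{1}{-253085} - 221508\right) 152366 - 395171} = \frac{1}{\left(- \frac{1}{253085} - 221508\right) 152366 - 395171} = \frac{1}{\left(- \frac{56060352181}{253085}\right) 152366 - 395171} = \frac{1}{- \frac{8541691620410246}{253085} - 395171} = \frac{1}{- \frac{8541791632262781}{253085}} = - \frac{253085}{8541791632262781}$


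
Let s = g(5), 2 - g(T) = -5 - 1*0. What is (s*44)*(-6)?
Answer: -1848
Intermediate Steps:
g(T) = 7 (g(T) = 2 - (-5 - 1*0) = 2 - (-5 + 0) = 2 - 1*(-5) = 2 + 5 = 7)
s = 7
(s*44)*(-6) = (7*44)*(-6) = 308*(-6) = -1848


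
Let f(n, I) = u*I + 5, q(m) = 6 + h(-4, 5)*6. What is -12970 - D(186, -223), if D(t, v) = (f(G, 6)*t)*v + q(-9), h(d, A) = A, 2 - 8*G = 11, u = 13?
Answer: 3429668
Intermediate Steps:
G = -9/8 (G = ¼ - ⅛*11 = ¼ - 11/8 = -9/8 ≈ -1.1250)
q(m) = 36 (q(m) = 6 + 5*6 = 6 + 30 = 36)
f(n, I) = 5 + 13*I (f(n, I) = 13*I + 5 = 5 + 13*I)
D(t, v) = 36 + 83*t*v (D(t, v) = ((5 + 13*6)*t)*v + 36 = ((5 + 78)*t)*v + 36 = (83*t)*v + 36 = 83*t*v + 36 = 36 + 83*t*v)
-12970 - D(186, -223) = -12970 - (36 + 83*186*(-223)) = -12970 - (36 - 3442674) = -12970 - 1*(-3442638) = -12970 + 3442638 = 3429668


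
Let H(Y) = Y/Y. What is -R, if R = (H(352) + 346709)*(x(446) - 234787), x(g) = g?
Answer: 81248368110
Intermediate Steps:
H(Y) = 1
R = -81248368110 (R = (1 + 346709)*(446 - 234787) = 346710*(-234341) = -81248368110)
-R = -1*(-81248368110) = 81248368110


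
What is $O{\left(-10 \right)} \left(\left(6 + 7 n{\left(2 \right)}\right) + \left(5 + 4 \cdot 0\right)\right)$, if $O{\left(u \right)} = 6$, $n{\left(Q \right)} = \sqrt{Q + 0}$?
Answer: $66 + 42 \sqrt{2} \approx 125.4$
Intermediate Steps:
$n{\left(Q \right)} = \sqrt{Q}$
$O{\left(-10 \right)} \left(\left(6 + 7 n{\left(2 \right)}\right) + \left(5 + 4 \cdot 0\right)\right) = 6 \left(\left(6 + 7 \sqrt{2}\right) + \left(5 + 4 \cdot 0\right)\right) = 6 \left(\left(6 + 7 \sqrt{2}\right) + \left(5 + 0\right)\right) = 6 \left(\left(6 + 7 \sqrt{2}\right) + 5\right) = 6 \left(11 + 7 \sqrt{2}\right) = 66 + 42 \sqrt{2}$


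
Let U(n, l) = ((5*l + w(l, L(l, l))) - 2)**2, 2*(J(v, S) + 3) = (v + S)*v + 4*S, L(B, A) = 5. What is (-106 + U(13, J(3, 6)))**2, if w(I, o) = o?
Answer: 2802325969/16 ≈ 1.7515e+8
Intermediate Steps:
J(v, S) = -3 + 2*S + v*(S + v)/2 (J(v, S) = -3 + ((v + S)*v + 4*S)/2 = -3 + ((S + v)*v + 4*S)/2 = -3 + (v*(S + v) + 4*S)/2 = -3 + (4*S + v*(S + v))/2 = -3 + (2*S + v*(S + v)/2) = -3 + 2*S + v*(S + v)/2)
U(n, l) = (3 + 5*l)**2 (U(n, l) = ((5*l + 5) - 2)**2 = ((5 + 5*l) - 2)**2 = (3 + 5*l)**2)
(-106 + U(13, J(3, 6)))**2 = (-106 + (3 + 5*(-3 + (1/2)*3**2 + 2*6 + (1/2)*6*3))**2)**2 = (-106 + (3 + 5*(-3 + (1/2)*9 + 12 + 9))**2)**2 = (-106 + (3 + 5*(-3 + 9/2 + 12 + 9))**2)**2 = (-106 + (3 + 5*(45/2))**2)**2 = (-106 + (3 + 225/2)**2)**2 = (-106 + (231/2)**2)**2 = (-106 + 53361/4)**2 = (52937/4)**2 = 2802325969/16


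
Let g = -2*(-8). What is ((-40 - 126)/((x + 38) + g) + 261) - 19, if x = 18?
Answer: 8629/36 ≈ 239.69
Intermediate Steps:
g = 16
((-40 - 126)/((x + 38) + g) + 261) - 19 = ((-40 - 126)/((18 + 38) + 16) + 261) - 19 = (-166/(56 + 16) + 261) - 19 = (-166/72 + 261) - 19 = (-166*1/72 + 261) - 19 = (-83/36 + 261) - 19 = 9313/36 - 19 = 8629/36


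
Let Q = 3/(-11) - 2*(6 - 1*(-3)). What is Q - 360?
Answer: -4161/11 ≈ -378.27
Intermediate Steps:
Q = -201/11 (Q = 3*(-1/11) - 2*(6 + 3) = -3/11 - 2*9 = -3/11 - 18 = -201/11 ≈ -18.273)
Q - 360 = -201/11 - 360 = -4161/11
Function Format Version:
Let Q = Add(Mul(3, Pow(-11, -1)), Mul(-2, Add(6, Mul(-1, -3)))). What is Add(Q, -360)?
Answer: Rational(-4161, 11) ≈ -378.27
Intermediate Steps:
Q = Rational(-201, 11) (Q = Add(Mul(3, Rational(-1, 11)), Mul(-2, Add(6, 3))) = Add(Rational(-3, 11), Mul(-2, 9)) = Add(Rational(-3, 11), -18) = Rational(-201, 11) ≈ -18.273)
Add(Q, -360) = Add(Rational(-201, 11), -360) = Rational(-4161, 11)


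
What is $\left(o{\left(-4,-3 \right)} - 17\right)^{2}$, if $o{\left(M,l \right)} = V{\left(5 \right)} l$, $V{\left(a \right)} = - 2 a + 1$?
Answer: $100$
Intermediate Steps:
$V{\left(a \right)} = 1 - 2 a$
$o{\left(M,l \right)} = - 9 l$ ($o{\left(M,l \right)} = \left(1 - 10\right) l = - 9 l$)
$\left(o{\left(-4,-3 \right)} - 17\right)^{2} = \left(\left(-9\right) \left(-3\right) - 17\right)^{2} = \left(27 - 17\right)^{2} = 10^{2} = 100$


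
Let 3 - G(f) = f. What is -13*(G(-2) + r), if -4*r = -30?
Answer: -325/2 ≈ -162.50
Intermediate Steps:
r = 15/2 (r = -1/4*(-30) = 15/2 ≈ 7.5000)
G(f) = 3 - f
-13*(G(-2) + r) = -13*((3 - 1*(-2)) + 15/2) = -13*((3 + 2) + 15/2) = -13*(5 + 15/2) = -13*25/2 = -325/2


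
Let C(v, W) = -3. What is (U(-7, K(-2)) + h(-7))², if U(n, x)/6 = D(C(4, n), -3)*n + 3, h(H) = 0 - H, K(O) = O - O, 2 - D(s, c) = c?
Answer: 34225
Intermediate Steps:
D(s, c) = 2 - c
K(O) = 0
h(H) = -H
U(n, x) = 18 + 30*n (U(n, x) = 6*((2 - 1*(-3))*n + 3) = 6*((2 + 3)*n + 3) = 6*(5*n + 3) = 6*(3 + 5*n) = 18 + 30*n)
(U(-7, K(-2)) + h(-7))² = ((18 + 30*(-7)) - 1*(-7))² = ((18 - 210) + 7)² = (-192 + 7)² = (-185)² = 34225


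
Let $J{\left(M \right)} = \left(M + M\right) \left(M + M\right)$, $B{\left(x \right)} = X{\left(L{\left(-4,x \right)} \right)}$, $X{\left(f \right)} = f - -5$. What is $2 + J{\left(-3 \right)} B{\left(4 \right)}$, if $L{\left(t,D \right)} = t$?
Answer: $38$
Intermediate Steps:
$X{\left(f \right)} = 5 + f$ ($X{\left(f \right)} = f + 5 = 5 + f$)
$B{\left(x \right)} = 1$ ($B{\left(x \right)} = 5 - 4 = 1$)
$J{\left(M \right)} = 4 M^{2}$ ($J{\left(M \right)} = 2 M 2 M = 4 M^{2}$)
$2 + J{\left(-3 \right)} B{\left(4 \right)} = 2 + 4 \left(-3\right)^{2} \cdot 1 = 2 + 4 \cdot 9 \cdot 1 = 2 + 36 \cdot 1 = 2 + 36 = 38$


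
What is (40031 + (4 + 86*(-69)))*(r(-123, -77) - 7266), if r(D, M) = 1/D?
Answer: -10158903873/41 ≈ -2.4778e+8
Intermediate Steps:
(40031 + (4 + 86*(-69)))*(r(-123, -77) - 7266) = (40031 + (4 + 86*(-69)))*(1/(-123) - 7266) = (40031 + (4 - 5934))*(-1/123 - 7266) = (40031 - 5930)*(-893719/123) = 34101*(-893719/123) = -10158903873/41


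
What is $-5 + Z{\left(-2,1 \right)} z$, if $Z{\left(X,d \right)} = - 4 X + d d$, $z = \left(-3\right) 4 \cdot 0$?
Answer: $-5$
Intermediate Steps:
$z = 0$ ($z = \left(-12\right) 0 = 0$)
$Z{\left(X,d \right)} = d^{2} - 4 X$ ($Z{\left(X,d \right)} = - 4 X + d^{2} = d^{2} - 4 X$)
$-5 + Z{\left(-2,1 \right)} z = -5 + \left(1^{2} - -8\right) 0 = -5 + \left(1 + 8\right) 0 = -5 + 9 \cdot 0 = -5 + 0 = -5$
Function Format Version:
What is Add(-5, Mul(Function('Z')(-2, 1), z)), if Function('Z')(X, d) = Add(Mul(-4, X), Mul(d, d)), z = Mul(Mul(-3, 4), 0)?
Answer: -5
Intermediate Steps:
z = 0 (z = Mul(-12, 0) = 0)
Function('Z')(X, d) = Add(Pow(d, 2), Mul(-4, X)) (Function('Z')(X, d) = Add(Mul(-4, X), Pow(d, 2)) = Add(Pow(d, 2), Mul(-4, X)))
Add(-5, Mul(Function('Z')(-2, 1), z)) = Add(-5, Mul(Add(Pow(1, 2), Mul(-4, -2)), 0)) = Add(-5, Mul(Add(1, 8), 0)) = Add(-5, Mul(9, 0)) = Add(-5, 0) = -5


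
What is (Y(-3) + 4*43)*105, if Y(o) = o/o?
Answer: 18165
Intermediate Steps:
Y(o) = 1
(Y(-3) + 4*43)*105 = (1 + 4*43)*105 = (1 + 172)*105 = 173*105 = 18165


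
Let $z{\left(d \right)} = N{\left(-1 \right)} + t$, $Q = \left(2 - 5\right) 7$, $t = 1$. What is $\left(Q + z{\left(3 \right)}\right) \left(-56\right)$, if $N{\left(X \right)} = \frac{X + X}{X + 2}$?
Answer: $1232$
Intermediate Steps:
$Q = -21$ ($Q = \left(-3\right) 7 = -21$)
$N{\left(X \right)} = \frac{2 X}{2 + X}$
$z{\left(d \right)} = -1$ ($z{\left(d \right)} = 2 \left(-1\right) \frac{1}{2 - 1} + 1 = 2 \left(-1\right) 1^{-1} + 1 = 2 \left(-1\right) 1 + 1 = -2 + 1 = -1$)
$\left(Q + z{\left(3 \right)}\right) \left(-56\right) = \left(-21 - 1\right) \left(-56\right) = \left(-22\right) \left(-56\right) = 1232$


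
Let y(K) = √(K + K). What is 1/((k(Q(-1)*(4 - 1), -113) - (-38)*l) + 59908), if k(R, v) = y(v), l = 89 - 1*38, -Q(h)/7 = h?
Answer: 30923/1912463971 - I*√226/3824927942 ≈ 1.6169e-5 - 3.9303e-9*I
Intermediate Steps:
Q(h) = -7*h
l = 51 (l = 89 - 38 = 51)
y(K) = √2*√K (y(K) = √(2*K) = √2*√K)
k(R, v) = √2*√v
1/((k(Q(-1)*(4 - 1), -113) - (-38)*l) + 59908) = 1/((√2*√(-113) - (-38)*51) + 59908) = 1/((√2*(I*√113) - 1*(-1938)) + 59908) = 1/((I*√226 + 1938) + 59908) = 1/((1938 + I*√226) + 59908) = 1/(61846 + I*√226)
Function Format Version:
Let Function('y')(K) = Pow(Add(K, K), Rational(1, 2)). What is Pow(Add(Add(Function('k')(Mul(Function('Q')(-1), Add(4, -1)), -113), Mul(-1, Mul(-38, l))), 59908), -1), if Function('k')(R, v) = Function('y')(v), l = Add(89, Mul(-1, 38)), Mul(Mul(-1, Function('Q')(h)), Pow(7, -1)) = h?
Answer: Add(Rational(30923, 1912463971), Mul(Rational(-1, 3824927942), I, Pow(226, Rational(1, 2)))) ≈ Add(1.6169e-5, Mul(-3.9303e-9, I))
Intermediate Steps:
Function('Q')(h) = Mul(-7, h)
l = 51 (l = Add(89, -38) = 51)
Function('y')(K) = Mul(Pow(2, Rational(1, 2)), Pow(K, Rational(1, 2))) (Function('y')(K) = Pow(Mul(2, K), Rational(1, 2)) = Mul(Pow(2, Rational(1, 2)), Pow(K, Rational(1, 2))))
Function('k')(R, v) = Mul(Pow(2, Rational(1, 2)), Pow(v, Rational(1, 2)))
Pow(Add(Add(Function('k')(Mul(Function('Q')(-1), Add(4, -1)), -113), Mul(-1, Mul(-38, l))), 59908), -1) = Pow(Add(Add(Mul(Pow(2, Rational(1, 2)), Pow(-113, Rational(1, 2))), Mul(-1, Mul(-38, 51))), 59908), -1) = Pow(Add(Add(Mul(Pow(2, Rational(1, 2)), Mul(I, Pow(113, Rational(1, 2)))), Mul(-1, -1938)), 59908), -1) = Pow(Add(Add(Mul(I, Pow(226, Rational(1, 2))), 1938), 59908), -1) = Pow(Add(Add(1938, Mul(I, Pow(226, Rational(1, 2)))), 59908), -1) = Pow(Add(61846, Mul(I, Pow(226, Rational(1, 2)))), -1)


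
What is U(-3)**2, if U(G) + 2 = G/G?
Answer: 1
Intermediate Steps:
U(G) = -1 (U(G) = -2 + G/G = -2 + 1 = -1)
U(-3)**2 = (-1)**2 = 1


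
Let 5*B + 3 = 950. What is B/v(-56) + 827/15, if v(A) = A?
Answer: 43471/840 ≈ 51.751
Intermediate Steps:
B = 947/5 (B = -⅗ + (⅕)*950 = -⅗ + 190 = 947/5 ≈ 189.40)
B/v(-56) + 827/15 = (947/5)/(-56) + 827/15 = (947/5)*(-1/56) + 827*(1/15) = -947/280 + 827/15 = 43471/840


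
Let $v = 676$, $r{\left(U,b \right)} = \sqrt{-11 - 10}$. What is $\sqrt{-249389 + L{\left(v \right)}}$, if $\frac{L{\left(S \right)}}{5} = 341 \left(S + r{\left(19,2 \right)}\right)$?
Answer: $\sqrt{903191 + 1705 i \sqrt{21}} \approx 950.37 + 4.111 i$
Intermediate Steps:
$r{\left(U,b \right)} = i \sqrt{21}$ ($r{\left(U,b \right)} = \sqrt{-21} = i \sqrt{21}$)
$L{\left(S \right)} = 1705 S + 1705 i \sqrt{21}$ ($L{\left(S \right)} = 5 \cdot 341 \left(S + i \sqrt{21}\right) = 5 \left(341 S + 341 i \sqrt{21}\right) = 1705 S + 1705 i \sqrt{21}$)
$\sqrt{-249389 + L{\left(v \right)}} = \sqrt{-249389 + \left(1705 \cdot 676 + 1705 i \sqrt{21}\right)} = \sqrt{-249389 + \left(1152580 + 1705 i \sqrt{21}\right)} = \sqrt{903191 + 1705 i \sqrt{21}}$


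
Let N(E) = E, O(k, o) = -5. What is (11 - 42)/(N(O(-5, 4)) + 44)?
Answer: -31/39 ≈ -0.79487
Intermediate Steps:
(11 - 42)/(N(O(-5, 4)) + 44) = (11 - 42)/(-5 + 44) = -31/39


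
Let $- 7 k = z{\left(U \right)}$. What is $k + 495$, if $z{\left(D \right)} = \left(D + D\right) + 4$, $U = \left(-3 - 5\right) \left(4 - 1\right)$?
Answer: $\frac{3509}{7} \approx 501.29$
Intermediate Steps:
$U = -24$ ($U = \left(-8\right) 3 = -24$)
$z{\left(D \right)} = 4 + 2 D$ ($z{\left(D \right)} = 2 D + 4 = 4 + 2 D$)
$k = \frac{44}{7}$ ($k = - \frac{4 + 2 \left(-24\right)}{7} = - \frac{4 - 48}{7} = \left(- \frac{1}{7}\right) \left(-44\right) = \frac{44}{7} \approx 6.2857$)
$k + 495 = \frac{44}{7} + 495 = \frac{3509}{7}$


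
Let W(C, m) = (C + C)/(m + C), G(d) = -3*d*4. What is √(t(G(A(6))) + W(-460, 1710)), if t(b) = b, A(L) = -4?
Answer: 2*√7385/25 ≈ 6.8749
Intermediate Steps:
G(d) = -12*d
W(C, m) = 2*C/(C + m) (W(C, m) = (2*C)/(C + m) = 2*C/(C + m))
√(t(G(A(6))) + W(-460, 1710)) = √(-12*(-4) + 2*(-460)/(-460 + 1710)) = √(48 + 2*(-460)/1250) = √(48 + 2*(-460)*(1/1250)) = √(48 - 92/125) = √(5908/125) = 2*√7385/25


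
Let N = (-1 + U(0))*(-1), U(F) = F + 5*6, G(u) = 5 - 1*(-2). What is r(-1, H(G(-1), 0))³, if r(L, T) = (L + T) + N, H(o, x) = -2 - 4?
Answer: -46656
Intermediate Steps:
G(u) = 7 (G(u) = 5 + 2 = 7)
U(F) = 30 + F (U(F) = F + 30 = 30 + F)
H(o, x) = -6
N = -29 (N = (-1 + (30 + 0))*(-1) = (-1 + 30)*(-1) = 29*(-1) = -29)
r(L, T) = -29 + L + T (r(L, T) = (L + T) - 29 = -29 + L + T)
r(-1, H(G(-1), 0))³ = (-29 - 1 - 6)³ = (-36)³ = -46656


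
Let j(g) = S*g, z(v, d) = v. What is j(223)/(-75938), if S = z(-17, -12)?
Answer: 3791/75938 ≈ 0.049922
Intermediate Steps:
S = -17
j(g) = -17*g
j(223)/(-75938) = -17*223/(-75938) = -3791*(-1/75938) = 3791/75938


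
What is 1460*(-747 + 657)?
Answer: -131400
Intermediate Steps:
1460*(-747 + 657) = 1460*(-90) = -131400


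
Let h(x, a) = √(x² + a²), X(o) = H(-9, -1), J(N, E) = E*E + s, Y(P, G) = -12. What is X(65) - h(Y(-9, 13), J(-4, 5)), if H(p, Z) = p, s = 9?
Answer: -9 - 10*√13 ≈ -45.056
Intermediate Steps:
J(N, E) = 9 + E² (J(N, E) = E*E + 9 = E² + 9 = 9 + E²)
X(o) = -9
h(x, a) = √(a² + x²)
X(65) - h(Y(-9, 13), J(-4, 5)) = -9 - √((9 + 5²)² + (-12)²) = -9 - √((9 + 25)² + 144) = -9 - √(34² + 144) = -9 - √(1156 + 144) = -9 - √1300 = -9 - 10*√13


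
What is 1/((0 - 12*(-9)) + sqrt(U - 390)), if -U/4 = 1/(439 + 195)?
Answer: 8559/955280 - I*sqrt(2449459)/955280 ≈ 0.0089597 - 0.0016383*I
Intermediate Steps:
U = -2/317 (U = -4/(439 + 195) = -4/634 = -4*1/634 = -2/317 ≈ -0.0063092)
1/((0 - 12*(-9)) + sqrt(U - 390)) = 1/((0 - 12*(-9)) + sqrt(-2/317 - 390)) = 1/((0 + 108) + sqrt(-123632/317)) = 1/(108 + 4*I*sqrt(2449459)/317)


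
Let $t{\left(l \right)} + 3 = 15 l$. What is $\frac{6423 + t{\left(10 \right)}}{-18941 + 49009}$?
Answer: $\frac{3285}{15034} \approx 0.2185$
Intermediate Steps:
$t{\left(l \right)} = -3 + 15 l$
$\frac{6423 + t{\left(10 \right)}}{-18941 + 49009} = \frac{6423 + \left(-3 + 15 \cdot 10\right)}{-18941 + 49009} = \frac{6423 + \left(-3 + 150\right)}{30068} = \left(6423 + 147\right) \frac{1}{30068} = 6570 \cdot \frac{1}{30068} = \frac{3285}{15034}$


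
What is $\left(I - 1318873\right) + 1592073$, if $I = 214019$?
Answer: $487219$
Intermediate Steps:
$\left(I - 1318873\right) + 1592073 = \left(214019 - 1318873\right) + 1592073 = -1104854 + 1592073 = 487219$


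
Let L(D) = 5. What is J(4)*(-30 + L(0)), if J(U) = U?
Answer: -100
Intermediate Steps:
J(4)*(-30 + L(0)) = 4*(-30 + 5) = 4*(-25) = -100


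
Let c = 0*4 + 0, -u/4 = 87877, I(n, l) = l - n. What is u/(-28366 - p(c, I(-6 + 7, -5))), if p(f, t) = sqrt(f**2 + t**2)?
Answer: 87877/7093 ≈ 12.389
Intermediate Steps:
u = -351508 (u = -4*87877 = -351508)
c = 0 (c = 0 + 0 = 0)
u/(-28366 - p(c, I(-6 + 7, -5))) = -351508/(-28366 - sqrt(0**2 + (-5 - (-6 + 7))**2)) = -351508/(-28366 - sqrt(0 + (-5 - 1*1)**2)) = -351508/(-28366 - sqrt(0 + (-5 - 1)**2)) = -351508/(-28366 - sqrt(0 + (-6)**2)) = -351508/(-28366 - sqrt(0 + 36)) = -351508/(-28366 - sqrt(36)) = -351508/(-28366 - 1*6) = -351508/(-28366 - 6) = -351508/(-28372) = -351508*(-1/28372) = 87877/7093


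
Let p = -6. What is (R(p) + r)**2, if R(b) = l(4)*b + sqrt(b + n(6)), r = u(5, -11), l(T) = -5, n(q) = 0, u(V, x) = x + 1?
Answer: (20 + I*sqrt(6))**2 ≈ 394.0 + 97.98*I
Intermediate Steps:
u(V, x) = 1 + x
r = -10 (r = 1 - 11 = -10)
R(b) = sqrt(b) - 5*b (R(b) = -5*b + sqrt(b + 0) = -5*b + sqrt(b) = sqrt(b) - 5*b)
(R(p) + r)**2 = ((sqrt(-6) - 5*(-6)) - 10)**2 = ((I*sqrt(6) + 30) - 10)**2 = ((30 + I*sqrt(6)) - 10)**2 = (20 + I*sqrt(6))**2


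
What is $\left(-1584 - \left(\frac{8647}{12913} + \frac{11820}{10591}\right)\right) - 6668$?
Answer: $- \frac{1128800794953}{136761583} \approx -8253.8$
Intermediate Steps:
$\left(-1584 - \left(\frac{8647}{12913} + \frac{11820}{10591}\right)\right) - 6668 = \left(-1584 - \frac{244212037}{136761583}\right) - 6668 = - \frac{216874559509}{136761583} - 6668 = - \frac{1128800794953}{136761583}$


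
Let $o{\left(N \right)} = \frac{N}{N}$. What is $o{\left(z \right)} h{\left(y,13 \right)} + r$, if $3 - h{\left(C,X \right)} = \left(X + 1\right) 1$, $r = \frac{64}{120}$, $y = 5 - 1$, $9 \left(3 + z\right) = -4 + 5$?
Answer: $- \frac{157}{15} \approx -10.467$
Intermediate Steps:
$z = - \frac{26}{9}$ ($z = -3 + \frac{-4 + 5}{9} = -3 + \frac{1}{9} \cdot 1 = -3 + \frac{1}{9} = - \frac{26}{9} \approx -2.8889$)
$y = 4$
$r = \frac{8}{15}$ ($r = 64 \cdot \frac{1}{120} = \frac{8}{15} \approx 0.53333$)
$o{\left(N \right)} = 1$
$h{\left(C,X \right)} = 2 - X$ ($h{\left(C,X \right)} = 3 - \left(X + 1\right) 1 = 3 - \left(1 + X\right) 1 = 3 - \left(1 + X\right) = 2 - X$)
$o{\left(z \right)} h{\left(y,13 \right)} + r = 1 \left(2 - 13\right) + \frac{8}{15} = 1 \left(-11\right) + \frac{8}{15} = -11 + \frac{8}{15} = - \frac{157}{15}$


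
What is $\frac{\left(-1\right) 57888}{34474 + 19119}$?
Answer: $- \frac{57888}{53593} \approx -1.0801$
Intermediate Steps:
$\frac{\left(-1\right) 57888}{34474 + 19119} = - \frac{57888}{53593}$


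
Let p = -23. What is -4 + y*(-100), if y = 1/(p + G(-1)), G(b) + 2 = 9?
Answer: 9/4 ≈ 2.2500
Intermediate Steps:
G(b) = 7 (G(b) = -2 + 9 = 7)
y = -1/16 (y = 1/(-23 + 7) = 1/(-16) = -1/16 ≈ -0.062500)
-4 + y*(-100) = -4 - 1/16*(-100) = -4 + 25/4 = 9/4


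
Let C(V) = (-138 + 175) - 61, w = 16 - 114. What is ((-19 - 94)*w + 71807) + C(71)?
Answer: 82857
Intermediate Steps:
w = -98
C(V) = -24 (C(V) = 37 - 61 = -24)
((-19 - 94)*w + 71807) + C(71) = ((-19 - 94)*(-98) + 71807) - 24 = (-113*(-98) + 71807) - 24 = (11074 + 71807) - 24 = 82881 - 24 = 82857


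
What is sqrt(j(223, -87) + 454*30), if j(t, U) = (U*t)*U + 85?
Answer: 2*sqrt(425398) ≈ 1304.5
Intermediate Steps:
j(t, U) = 85 + t*U**2 (j(t, U) = t*U**2 + 85 = 85 + t*U**2)
sqrt(j(223, -87) + 454*30) = sqrt((85 + 223*(-87)**2) + 454*30) = sqrt((85 + 223*7569) + 13620) = sqrt((85 + 1687887) + 13620) = sqrt(1687972 + 13620) = sqrt(1701592) = 2*sqrt(425398)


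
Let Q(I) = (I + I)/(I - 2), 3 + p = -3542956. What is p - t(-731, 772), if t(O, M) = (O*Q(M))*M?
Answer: -928374911/385 ≈ -2.4114e+6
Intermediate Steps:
p = -3542959 (p = -3 - 3542956 = -3542959)
Q(I) = 2*I/(-2 + I) (Q(I) = (2*I)/(-2 + I) = 2*I/(-2 + I))
t(O, M) = 2*O*M²/(-2 + M) (t(O, M) = (O*(2*M/(-2 + M)))*M = (2*M*O/(-2 + M))*M = 2*O*M²/(-2 + M))
p - t(-731, 772) = -3542959 - 2*(-731)*772²/(-2 + 772) = -3542959 - 2*(-731)*595984/770 = -3542959 - 1*(-435664304/385) = -3542959 + 435664304/385 = -928374911/385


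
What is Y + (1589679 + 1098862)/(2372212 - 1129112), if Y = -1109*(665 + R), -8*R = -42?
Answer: -462001276967/621550 ≈ -7.4331e+5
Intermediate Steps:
R = 21/4 (R = -⅛*(-42) = 21/4 ≈ 5.2500)
Y = -2973229/4 (Y = -1109*(665 + 21/4) = -1109*2681/4 = -2973229/4 ≈ -7.4331e+5)
Y + (1589679 + 1098862)/(2372212 - 1129112) = -2973229/4 + (1589679 + 1098862)/(2372212 - 1129112) = -2973229/4 + 2688541/1243100 = -462001276967/621550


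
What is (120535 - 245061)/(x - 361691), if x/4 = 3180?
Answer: 124526/348971 ≈ 0.35684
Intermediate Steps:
x = 12720 (x = 4*3180 = 12720)
(120535 - 245061)/(x - 361691) = (120535 - 245061)/(12720 - 361691) = -124526/(-348971) = -124526*(-1/348971) = 124526/348971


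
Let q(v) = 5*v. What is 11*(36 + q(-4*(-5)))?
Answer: 1496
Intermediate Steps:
11*(36 + q(-4*(-5))) = 11*(36 + 5*(-4*(-5))) = 11*(36 + 5*20) = 11*(36 + 100) = 11*136 = 1496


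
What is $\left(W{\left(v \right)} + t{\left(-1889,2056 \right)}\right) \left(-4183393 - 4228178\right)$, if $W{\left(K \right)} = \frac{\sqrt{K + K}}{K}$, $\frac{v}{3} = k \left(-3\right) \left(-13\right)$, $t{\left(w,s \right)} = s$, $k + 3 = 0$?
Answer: $-17294189976 + \frac{934619 i \sqrt{78}}{13} \approx -1.7294 \cdot 10^{10} + 6.3495 \cdot 10^{5} i$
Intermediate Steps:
$k = -3$ ($k = -3 + 0 = -3$)
$v = -351$ ($v = 3 \left(-3\right) \left(-3\right) \left(-13\right) = 3 \cdot 9 \left(-13\right) = 3 \left(-117\right) = -351$)
$W{\left(K \right)} = \frac{\sqrt{2}}{\sqrt{K}}$ ($W{\left(K \right)} = \frac{\sqrt{2 K}}{K} = \frac{\sqrt{2} \sqrt{K}}{K} = \frac{\sqrt{2}}{\sqrt{K}}$)
$\left(W{\left(v \right)} + t{\left(-1889,2056 \right)}\right) \left(-4183393 - 4228178\right) = \left(\frac{\sqrt{2}}{3 i \sqrt{39}} + 2056\right) \left(-4183393 - 4228178\right) = \left(\sqrt{2} \left(- \frac{i \sqrt{39}}{117}\right) + 2056\right) \left(-8411571\right) = \left(- \frac{i \sqrt{78}}{117} + 2056\right) \left(-8411571\right) = \left(2056 - \frac{i \sqrt{78}}{117}\right) \left(-8411571\right) = -17294189976 + \frac{934619 i \sqrt{78}}{13}$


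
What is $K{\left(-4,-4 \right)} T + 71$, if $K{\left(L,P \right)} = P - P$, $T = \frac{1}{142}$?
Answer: $71$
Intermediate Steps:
$T = \frac{1}{142} \approx 0.0070423$
$K{\left(L,P \right)} = 0$
$K{\left(-4,-4 \right)} T + 71 = 0 \cdot \frac{1}{142} + 71 = 0 + 71 = 71$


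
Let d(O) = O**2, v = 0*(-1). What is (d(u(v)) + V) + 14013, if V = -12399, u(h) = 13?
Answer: 1783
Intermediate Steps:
v = 0
(d(u(v)) + V) + 14013 = (13**2 - 12399) + 14013 = (169 - 12399) + 14013 = -12230 + 14013 = 1783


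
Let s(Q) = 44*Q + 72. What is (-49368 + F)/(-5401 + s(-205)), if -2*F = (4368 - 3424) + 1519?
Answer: 33733/9566 ≈ 3.5263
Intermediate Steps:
s(Q) = 72 + 44*Q
F = -2463/2 (F = -((4368 - 3424) + 1519)/2 = -(944 + 1519)/2 = -1/2*2463 = -2463/2 ≈ -1231.5)
(-49368 + F)/(-5401 + s(-205)) = (-49368 - 2463/2)/(-5401 + (72 + 44*(-205))) = -101199/(2*(-5401 + (72 - 9020))) = -101199/(2*(-5401 - 8948)) = -101199/2/(-14349) = -101199/2*(-1/14349) = 33733/9566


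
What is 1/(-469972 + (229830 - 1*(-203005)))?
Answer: -1/37137 ≈ -2.6927e-5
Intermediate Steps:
1/(-469972 + (229830 - 1*(-203005))) = 1/(-469972 + (229830 + 203005)) = 1/(-469972 + 432835) = 1/(-37137) = -1/37137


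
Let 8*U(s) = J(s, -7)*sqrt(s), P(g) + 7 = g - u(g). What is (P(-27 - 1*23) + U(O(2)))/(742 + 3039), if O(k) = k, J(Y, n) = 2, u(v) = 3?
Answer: -60/3781 + sqrt(2)/15124 ≈ -0.015775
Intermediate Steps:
P(g) = -10 + g (P(g) = -7 + (g - 1*3) = -7 + (g - 3) = -7 + (-3 + g) = -10 + g)
U(s) = sqrt(s)/4 (U(s) = (2*sqrt(s))/8 = sqrt(s)/4)
(P(-27 - 1*23) + U(O(2)))/(742 + 3039) = ((-10 + (-27 - 1*23)) + sqrt(2)/4)/(742 + 3039) = ((-10 + (-27 - 23)) + sqrt(2)/4)/3781 = ((-10 - 50) + sqrt(2)/4)*(1/3781) = (-60 + sqrt(2)/4)*(1/3781) = -60/3781 + sqrt(2)/15124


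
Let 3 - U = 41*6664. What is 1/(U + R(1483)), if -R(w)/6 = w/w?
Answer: -1/273227 ≈ -3.6600e-6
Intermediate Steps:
R(w) = -6 (R(w) = -6*w/w = -6*1 = -6)
U = -273221 (U = 3 - 41*6664 = 3 - 1*273224 = 3 - 273224 = -273221)
1/(U + R(1483)) = 1/(-273221 - 6) = 1/(-273227) = -1/273227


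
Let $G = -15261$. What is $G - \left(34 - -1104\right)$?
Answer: $-16399$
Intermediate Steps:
$G - \left(34 - -1104\right) = -15261 - \left(34 - -1104\right) = -15261 - \left(34 + 1104\right) = -15261 - 1138 = -16399$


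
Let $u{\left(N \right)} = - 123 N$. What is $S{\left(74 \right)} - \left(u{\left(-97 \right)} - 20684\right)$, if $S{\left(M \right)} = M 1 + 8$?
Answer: $8835$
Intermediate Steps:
$S{\left(M \right)} = 8 + M$ ($S{\left(M \right)} = M + 8 = 8 + M$)
$S{\left(74 \right)} - \left(u{\left(-97 \right)} - 20684\right) = \left(8 + 74\right) - \left(\left(-123\right) \left(-97\right) - 20684\right) = 82 - \left(11931 - 20684\right) = 82 - -8753 = 82 + 8753 = 8835$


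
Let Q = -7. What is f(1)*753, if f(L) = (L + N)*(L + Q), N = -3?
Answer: 9036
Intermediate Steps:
f(L) = (-7 + L)*(-3 + L) (f(L) = (L - 3)*(L - 7) = (-3 + L)*(-7 + L) = (-7 + L)*(-3 + L))
f(1)*753 = (21 + 1² - 10*1)*753 = (21 + 1 - 10)*753 = 12*753 = 9036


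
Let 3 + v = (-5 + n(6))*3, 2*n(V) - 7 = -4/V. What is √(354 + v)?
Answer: √1382/2 ≈ 18.588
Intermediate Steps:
n(V) = 7/2 - 2/V (n(V) = 7/2 + (-4/V)/2 = 7/2 - 2/V)
v = -17/2 (v = -3 + (-5 + (7/2 - 2/6))*3 = -3 + (-5 + (7/2 - 2*⅙))*3 = -3 + (-5 + (7/2 - ⅓))*3 = -3 + (-5 + 19/6)*3 = -3 - 11/6*3 = -3 - 11/2 = -17/2 ≈ -8.5000)
√(354 + v) = √(354 - 17/2) = √(691/2) = √1382/2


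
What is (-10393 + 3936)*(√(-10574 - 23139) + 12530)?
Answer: -80906210 - 6457*I*√33713 ≈ -8.0906e+7 - 1.1856e+6*I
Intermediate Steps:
(-10393 + 3936)*(√(-10574 - 23139) + 12530) = -6457*(√(-33713) + 12530) = -6457*(I*√33713 + 12530) = -6457*(12530 + I*√33713) = -80906210 - 6457*I*√33713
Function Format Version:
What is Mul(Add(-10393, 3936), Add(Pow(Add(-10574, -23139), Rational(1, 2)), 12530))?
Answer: Add(-80906210, Mul(-6457, I, Pow(33713, Rational(1, 2)))) ≈ Add(-8.0906e+7, Mul(-1.1856e+6, I))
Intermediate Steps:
Mul(Add(-10393, 3936), Add(Pow(Add(-10574, -23139), Rational(1, 2)), 12530)) = Mul(-6457, Add(Pow(-33713, Rational(1, 2)), 12530)) = Mul(-6457, Add(Mul(I, Pow(33713, Rational(1, 2))), 12530)) = Mul(-6457, Add(12530, Mul(I, Pow(33713, Rational(1, 2))))) = Add(-80906210, Mul(-6457, I, Pow(33713, Rational(1, 2))))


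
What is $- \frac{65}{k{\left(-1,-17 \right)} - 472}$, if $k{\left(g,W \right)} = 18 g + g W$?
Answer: $\frac{65}{473} \approx 0.13742$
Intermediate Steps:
$k{\left(g,W \right)} = 18 g + W g$
$- \frac{65}{k{\left(-1,-17 \right)} - 472} = - \frac{65}{- (18 - 17) - 472} = - \frac{65}{\left(-1\right) 1 - 472} = - \frac{65}{-1 - 472} = - \frac{65}{-473} = \left(-65\right) \left(- \frac{1}{473}\right) = \frac{65}{473}$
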